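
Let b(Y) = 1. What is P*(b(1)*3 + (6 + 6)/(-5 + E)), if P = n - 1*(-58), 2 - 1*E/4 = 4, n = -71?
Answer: -27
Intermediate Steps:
E = -8 (E = 8 - 4*4 = 8 - 16 = -8)
P = -13 (P = -71 - 1*(-58) = -71 + 58 = -13)
P*(b(1)*3 + (6 + 6)/(-5 + E)) = -13*(1*3 + (6 + 6)/(-5 - 8)) = -13*(3 + 12/(-13)) = -13*(3 + 12*(-1/13)) = -13*(3 - 12/13) = -13*27/13 = -27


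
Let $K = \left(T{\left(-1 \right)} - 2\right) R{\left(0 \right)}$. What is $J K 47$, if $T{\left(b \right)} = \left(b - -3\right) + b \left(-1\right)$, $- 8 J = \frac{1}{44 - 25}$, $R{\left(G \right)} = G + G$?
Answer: $0$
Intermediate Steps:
$R{\left(G \right)} = 2 G$
$J = - \frac{1}{152}$ ($J = - \frac{1}{8 \left(44 - 25\right)} = - \frac{1}{8 \cdot 19} = \left(- \frac{1}{8}\right) \frac{1}{19} = - \frac{1}{152} \approx -0.0065789$)
$T{\left(b \right)} = 3$ ($T{\left(b \right)} = \left(b + 3\right) - b = \left(3 + b\right) - b = 3$)
$K = 0$ ($K = \left(3 - 2\right) 2 \cdot 0 = 1 \cdot 0 = 0$)
$J K 47 = \left(- \frac{1}{152}\right) 0 \cdot 47 = 0 \cdot 47 = 0$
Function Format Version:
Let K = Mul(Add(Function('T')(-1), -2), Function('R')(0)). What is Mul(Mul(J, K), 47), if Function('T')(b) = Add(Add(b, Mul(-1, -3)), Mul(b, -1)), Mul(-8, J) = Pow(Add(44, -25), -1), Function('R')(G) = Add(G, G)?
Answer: 0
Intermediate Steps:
Function('R')(G) = Mul(2, G)
J = Rational(-1, 152) (J = Mul(Rational(-1, 8), Pow(Add(44, -25), -1)) = Mul(Rational(-1, 8), Pow(19, -1)) = Mul(Rational(-1, 8), Rational(1, 19)) = Rational(-1, 152) ≈ -0.0065789)
Function('T')(b) = 3 (Function('T')(b) = Add(Add(b, 3), Mul(-1, b)) = Add(Add(3, b), Mul(-1, b)) = 3)
K = 0 (K = Mul(Add(3, -2), Mul(2, 0)) = Mul(1, 0) = 0)
Mul(Mul(J, K), 47) = Mul(Mul(Rational(-1, 152), 0), 47) = Mul(0, 47) = 0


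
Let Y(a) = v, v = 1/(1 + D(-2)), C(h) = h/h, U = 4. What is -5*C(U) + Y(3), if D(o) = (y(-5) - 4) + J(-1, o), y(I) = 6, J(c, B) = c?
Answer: -9/2 ≈ -4.5000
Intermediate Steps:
D(o) = 1 (D(o) = (6 - 4) - 1 = 2 - 1 = 1)
C(h) = 1
v = ½ (v = 1/(1 + 1) = 1/2 = ½ ≈ 0.50000)
Y(a) = ½
-5*C(U) + Y(3) = -5*1 + ½ = -5 + ½ = -9/2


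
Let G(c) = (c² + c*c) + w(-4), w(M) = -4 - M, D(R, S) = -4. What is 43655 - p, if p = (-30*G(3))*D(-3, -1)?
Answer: 41495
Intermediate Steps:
G(c) = 2*c² (G(c) = (c² + c*c) + (-4 - 1*(-4)) = (c² + c²) + (-4 + 4) = 2*c² + 0 = 2*c²)
p = 2160 (p = -60*3²*(-4) = -60*9*(-4) = -30*18*(-4) = -540*(-4) = 2160)
43655 - p = 43655 - 1*2160 = 43655 - 2160 = 41495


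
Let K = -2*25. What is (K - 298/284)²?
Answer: 52548001/20164 ≈ 2606.0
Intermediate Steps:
K = -50
(K - 298/284)² = (-50 - 298/284)² = (-50 - 298*1/284)² = (-50 - 149/142)² = (-7249/142)² = 52548001/20164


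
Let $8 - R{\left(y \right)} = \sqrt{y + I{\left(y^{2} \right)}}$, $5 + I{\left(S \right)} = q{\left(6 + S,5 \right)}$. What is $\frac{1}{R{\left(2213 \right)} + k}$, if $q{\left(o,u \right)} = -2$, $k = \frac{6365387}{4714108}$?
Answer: $- \frac{4240604809492}{960829305972567} - \frac{453526821136 \sqrt{2206}}{960829305972567} \approx -0.026583$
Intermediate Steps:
$k = \frac{909341}{673444}$ ($k = 6365387 \cdot \frac{1}{4714108} = \frac{909341}{673444} \approx 1.3503$)
$I{\left(S \right)} = -7$ ($I{\left(S \right)} = -5 - 2 = -7$)
$R{\left(y \right)} = 8 - \sqrt{-7 + y}$ ($R{\left(y \right)} = 8 - \sqrt{y - 7} = 8 - \sqrt{-7 + y}$)
$\frac{1}{R{\left(2213 \right)} + k} = \frac{1}{\left(8 - \sqrt{-7 + 2213}\right) + \frac{909341}{673444}} = \frac{1}{\left(8 - \sqrt{2206}\right) + \frac{909341}{673444}} = \frac{1}{\frac{6296893}{673444} - \sqrt{2206}}$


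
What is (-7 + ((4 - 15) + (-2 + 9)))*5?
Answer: -55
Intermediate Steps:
(-7 + ((4 - 15) + (-2 + 9)))*5 = (-7 + (-11 + 7))*5 = (-7 - 4)*5 = -11*5 = -55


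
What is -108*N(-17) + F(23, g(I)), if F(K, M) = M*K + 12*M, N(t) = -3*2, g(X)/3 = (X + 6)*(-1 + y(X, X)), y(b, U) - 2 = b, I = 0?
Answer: 1278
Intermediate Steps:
y(b, U) = 2 + b
g(X) = 3*(1 + X)*(6 + X) (g(X) = 3*((X + 6)*(-1 + (2 + X))) = 3*((6 + X)*(1 + X)) = 3*((1 + X)*(6 + X)) = 3*(1 + X)*(6 + X))
N(t) = -6
F(K, M) = 12*M + K*M (F(K, M) = K*M + 12*M = 12*M + K*M)
-108*N(-17) + F(23, g(I)) = -108*(-6) + (18 + 3*0² + 21*0)*(12 + 23) = 648 + (18 + 3*0 + 0)*35 = 648 + (18 + 0 + 0)*35 = 648 + 18*35 = 648 + 630 = 1278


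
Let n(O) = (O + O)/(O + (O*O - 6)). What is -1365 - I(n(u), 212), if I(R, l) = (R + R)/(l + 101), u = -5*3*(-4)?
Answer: -260192245/190617 ≈ -1365.0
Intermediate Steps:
u = 60 (u = -15*(-4) = 60)
n(O) = 2*O/(-6 + O + O**2) (n(O) = (2*O)/(O + (O**2 - 6)) = (2*O)/(O + (-6 + O**2)) = (2*O)/(-6 + O + O**2) = 2*O/(-6 + O + O**2))
I(R, l) = 2*R/(101 + l) (I(R, l) = (2*R)/(101 + l) = 2*R/(101 + l))
-1365 - I(n(u), 212) = -1365 - 2*2*60/(-6 + 60 + 60**2)/(101 + 212) = -1365 - 2*2*60/(-6 + 60 + 3600)/313 = -1365 - 2*2*60/3654/313 = -1365 - 2*2*60*(1/3654)/313 = -1365 - 2*20/(609*313) = -1365 - 1*40/190617 = -1365 - 40/190617 = -260192245/190617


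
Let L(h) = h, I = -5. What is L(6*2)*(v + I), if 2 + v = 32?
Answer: 300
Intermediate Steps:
v = 30 (v = -2 + 32 = 30)
L(6*2)*(v + I) = (6*2)*(30 - 5) = 12*25 = 300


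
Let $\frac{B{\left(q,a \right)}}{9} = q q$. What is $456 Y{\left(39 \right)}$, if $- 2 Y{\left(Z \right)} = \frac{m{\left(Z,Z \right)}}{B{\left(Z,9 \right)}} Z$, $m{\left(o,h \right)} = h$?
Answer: $- \frac{76}{3} \approx -25.333$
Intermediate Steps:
$B{\left(q,a \right)} = 9 q^{2}$ ($B{\left(q,a \right)} = 9 q q = 9 q^{2}$)
$Y{\left(Z \right)} = - \frac{1}{18}$ ($Y{\left(Z \right)} = - \frac{\frac{Z}{9 Z^{2}} Z}{2} = - \frac{Z \frac{1}{9 Z^{2}} Z}{2} = - \frac{\frac{1}{9 Z} Z}{2} = \left(- \frac{1}{2}\right) \frac{1}{9} = - \frac{1}{18}$)
$456 Y{\left(39 \right)} = 456 \left(- \frac{1}{18}\right) = - \frac{76}{3}$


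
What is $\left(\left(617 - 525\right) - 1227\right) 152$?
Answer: $-172520$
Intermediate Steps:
$\left(\left(617 - 525\right) - 1227\right) 152 = \left(92 - 1227\right) 152 = \left(-1135\right) 152 = -172520$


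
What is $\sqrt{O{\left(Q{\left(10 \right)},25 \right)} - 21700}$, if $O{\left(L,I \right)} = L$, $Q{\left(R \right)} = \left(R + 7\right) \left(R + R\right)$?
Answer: $4 i \sqrt{1335} \approx 146.15 i$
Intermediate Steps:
$Q{\left(R \right)} = 2 R \left(7 + R\right)$ ($Q{\left(R \right)} = \left(7 + R\right) 2 R = 2 R \left(7 + R\right)$)
$\sqrt{O{\left(Q{\left(10 \right)},25 \right)} - 21700} = \sqrt{2 \cdot 10 \left(7 + 10\right) - 21700} = \sqrt{2 \cdot 10 \cdot 17 - 21700} = \sqrt{340 - 21700} = \sqrt{-21360} = 4 i \sqrt{1335}$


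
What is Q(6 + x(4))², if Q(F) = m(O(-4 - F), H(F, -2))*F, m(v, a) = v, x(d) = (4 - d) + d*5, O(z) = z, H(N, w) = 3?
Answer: 608400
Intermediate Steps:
x(d) = 4 + 4*d (x(d) = (4 - d) + 5*d = 4 + 4*d)
Q(F) = F*(-4 - F) (Q(F) = (-4 - F)*F = F*(-4 - F))
Q(6 + x(4))² = (-(6 + (4 + 4*4))*(4 + (6 + (4 + 4*4))))² = (-(6 + (4 + 16))*(4 + (6 + (4 + 16))))² = (-(6 + 20)*(4 + (6 + 20)))² = (-1*26*(4 + 26))² = (-1*26*30)² = (-780)² = 608400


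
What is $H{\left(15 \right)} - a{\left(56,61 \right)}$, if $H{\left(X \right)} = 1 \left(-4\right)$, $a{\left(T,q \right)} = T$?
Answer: $-60$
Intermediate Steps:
$H{\left(X \right)} = -4$
$H{\left(15 \right)} - a{\left(56,61 \right)} = -4 - 56 = -60$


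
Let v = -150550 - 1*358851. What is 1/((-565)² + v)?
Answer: -1/190176 ≈ -5.2583e-6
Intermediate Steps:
v = -509401 (v = -150550 - 358851 = -509401)
1/((-565)² + v) = 1/((-565)² - 509401) = 1/(319225 - 509401) = 1/(-190176) = -1/190176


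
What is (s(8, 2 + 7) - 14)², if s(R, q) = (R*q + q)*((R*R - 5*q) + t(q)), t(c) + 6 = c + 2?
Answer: 3724900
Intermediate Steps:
t(c) = -4 + c (t(c) = -6 + (c + 2) = -6 + (2 + c) = -4 + c)
s(R, q) = (q + R*q)*(-4 + R² - 4*q) (s(R, q) = (R*q + q)*((R*R - 5*q) + (-4 + q)) = (q + R*q)*((R² - 5*q) + (-4 + q)) = (q + R*q)*(-4 + R² - 4*q))
(s(8, 2 + 7) - 14)² = ((2 + 7)*(-4 + 8² + 8³ - 4*8 - 4*(2 + 7) - 4*8*(2 + 7)) - 14)² = (9*(-4 + 64 + 512 - 32 - 4*9 - 4*8*9) - 14)² = (9*(-4 + 64 + 512 - 32 - 36 - 288) - 14)² = (9*216 - 14)² = (1944 - 14)² = 1930² = 3724900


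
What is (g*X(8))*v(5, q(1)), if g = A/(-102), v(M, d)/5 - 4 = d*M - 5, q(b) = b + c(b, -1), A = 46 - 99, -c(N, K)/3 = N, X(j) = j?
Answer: -11660/51 ≈ -228.63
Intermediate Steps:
c(N, K) = -3*N
A = -53
q(b) = -2*b (q(b) = b - 3*b = -2*b)
v(M, d) = -5 + 5*M*d (v(M, d) = 20 + 5*(d*M - 5) = 20 + 5*(M*d - 5) = 20 + 5*(-5 + M*d) = 20 + (-25 + 5*M*d) = -5 + 5*M*d)
g = 53/102 (g = -53/(-102) = -53*(-1/102) = 53/102 ≈ 0.51961)
(g*X(8))*v(5, q(1)) = ((53/102)*8)*(-5 + 5*5*(-2*1)) = 212*(-5 + 5*5*(-2))/51 = 212*(-5 - 50)/51 = (212/51)*(-55) = -11660/51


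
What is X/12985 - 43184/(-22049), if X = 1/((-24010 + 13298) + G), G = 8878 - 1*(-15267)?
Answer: 7532477397969/3845952057745 ≈ 1.9585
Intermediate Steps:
G = 24145 (G = 8878 + 15267 = 24145)
X = 1/13433 (X = 1/((-24010 + 13298) + 24145) = 1/(-10712 + 24145) = 1/13433 ≈ 7.4444e-5)
X/12985 - 43184/(-22049) = (1/13433)/12985 - 43184/(-22049) = (1/13433)*(1/12985) - 43184*(-1/22049) = 1/174427505 + 43184/22049 = 7532477397969/3845952057745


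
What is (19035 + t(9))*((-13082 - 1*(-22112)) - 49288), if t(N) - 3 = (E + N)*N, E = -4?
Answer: -768243414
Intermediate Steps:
t(N) = 3 + N*(-4 + N) (t(N) = 3 + (-4 + N)*N = 3 + N*(-4 + N))
(19035 + t(9))*((-13082 - 1*(-22112)) - 49288) = (19035 + (3 + 9² - 4*9))*((-13082 - 1*(-22112)) - 49288) = (19035 + (3 + 81 - 36))*((-13082 + 22112) - 49288) = (19035 + 48)*(9030 - 49288) = 19083*(-40258) = -768243414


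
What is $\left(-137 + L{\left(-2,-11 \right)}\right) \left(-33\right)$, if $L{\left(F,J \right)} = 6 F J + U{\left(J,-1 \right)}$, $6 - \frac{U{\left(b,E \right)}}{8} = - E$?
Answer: $-1155$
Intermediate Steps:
$U{\left(b,E \right)} = 48 + 8 E$ ($U{\left(b,E \right)} = 48 - 8 \left(- E\right) = 48 + 8 E$)
$L{\left(F,J \right)} = 40 + 6 F J$ ($L{\left(F,J \right)} = 6 F J + \left(48 + 8 \left(-1\right)\right) = 6 F J + \left(48 - 8\right) = 6 F J + 40 = 40 + 6 F J$)
$\left(-137 + L{\left(-2,-11 \right)}\right) \left(-33\right) = \left(-137 + \left(40 + 6 \left(-2\right) \left(-11\right)\right)\right) \left(-33\right) = \left(-137 + \left(40 + 132\right)\right) \left(-33\right) = \left(-137 + 172\right) \left(-33\right) = 35 \left(-33\right) = -1155$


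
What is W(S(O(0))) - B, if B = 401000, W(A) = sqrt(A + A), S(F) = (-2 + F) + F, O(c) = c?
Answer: -401000 + 2*I ≈ -4.01e+5 + 2.0*I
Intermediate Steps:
S(F) = -2 + 2*F
W(A) = sqrt(2)*sqrt(A) (W(A) = sqrt(2*A) = sqrt(2)*sqrt(A))
W(S(O(0))) - B = sqrt(2)*sqrt(-2 + 2*0) - 1*401000 = sqrt(2)*sqrt(-2 + 0) - 401000 = sqrt(2)*sqrt(-2) - 401000 = sqrt(2)*(I*sqrt(2)) - 401000 = 2*I - 401000 = -401000 + 2*I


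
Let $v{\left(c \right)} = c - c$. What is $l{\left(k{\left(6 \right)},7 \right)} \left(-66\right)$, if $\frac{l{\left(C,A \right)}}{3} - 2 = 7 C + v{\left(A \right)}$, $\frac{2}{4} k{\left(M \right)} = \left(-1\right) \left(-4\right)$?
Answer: $-11484$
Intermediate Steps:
$v{\left(c \right)} = 0$
$k{\left(M \right)} = 8$ ($k{\left(M \right)} = 2 \left(\left(-1\right) \left(-4\right)\right) = 2 \cdot 4 = 8$)
$l{\left(C,A \right)} = 6 + 21 C$ ($l{\left(C,A \right)} = 6 + 3 \left(7 C + 0\right) = 6 + 3 \cdot 7 C = 6 + 21 C$)
$l{\left(k{\left(6 \right)},7 \right)} \left(-66\right) = \left(6 + 21 \cdot 8\right) \left(-66\right) = \left(6 + 168\right) \left(-66\right) = 174 \left(-66\right) = -11484$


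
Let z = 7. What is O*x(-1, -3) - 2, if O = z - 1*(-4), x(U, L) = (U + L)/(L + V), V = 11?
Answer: -15/2 ≈ -7.5000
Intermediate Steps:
x(U, L) = (L + U)/(11 + L) (x(U, L) = (U + L)/(L + 11) = (L + U)/(11 + L))
O = 11 (O = 7 - 1*(-4) = 7 + 4 = 11)
O*x(-1, -3) - 2 = 11*((-3 - 1)/(11 - 3)) - 2 = 11*(-4/8) - 2 = 11*((⅛)*(-4)) - 2 = 11*(-½) - 2 = -11/2 - 2 = -15/2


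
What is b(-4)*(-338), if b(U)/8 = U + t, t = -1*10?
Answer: 37856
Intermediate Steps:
t = -10
b(U) = -80 + 8*U (b(U) = 8*(U - 10) = 8*(-10 + U) = -80 + 8*U)
b(-4)*(-338) = (-80 + 8*(-4))*(-338) = (-80 - 32)*(-338) = -112*(-338) = 37856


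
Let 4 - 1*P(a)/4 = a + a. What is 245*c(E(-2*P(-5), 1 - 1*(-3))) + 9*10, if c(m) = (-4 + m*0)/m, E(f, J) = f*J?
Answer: 1475/16 ≈ 92.188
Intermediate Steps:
P(a) = 16 - 8*a (P(a) = 16 - 4*(a + a) = 16 - 8*a)
E(f, J) = J*f
c(m) = -4/m (c(m) = (-4 + 0)/m = -4/m)
245*c(E(-2*P(-5), 1 - 1*(-3))) + 9*10 = 245*(-4*(-1/(2*(1 - 1*(-3))*(16 - 8*(-5))))) + 9*10 = 245*(-4*(-1/(2*(1 + 3)*(16 + 40)))) + 90 = 245*(-4/(4*(-2*56))) + 90 = 245*(-4/(4*(-112))) + 90 = 245*(-4/(-448)) + 90 = 245*(-4*(-1/448)) + 90 = 245*(1/112) + 90 = 35/16 + 90 = 1475/16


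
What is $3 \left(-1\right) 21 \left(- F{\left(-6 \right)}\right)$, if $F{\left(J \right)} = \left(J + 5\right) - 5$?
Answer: $-378$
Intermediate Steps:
$F{\left(J \right)} = J$ ($F{\left(J \right)} = \left(5 + J\right) - 5 = J$)
$3 \left(-1\right) 21 \left(- F{\left(-6 \right)}\right) = 3 \left(-1\right) 21 \left(\left(-1\right) \left(-6\right)\right) = \left(-3\right) 21 \cdot 6 = \left(-63\right) 6 = -378$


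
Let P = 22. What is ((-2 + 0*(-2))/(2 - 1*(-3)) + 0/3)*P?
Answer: -44/5 ≈ -8.8000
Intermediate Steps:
((-2 + 0*(-2))/(2 - 1*(-3)) + 0/3)*P = ((-2 + 0*(-2))/(2 - 1*(-3)) + 0/3)*22 = ((-2 + 0)/(2 + 3) + 0*(1/3))*22 = (-2/5 + 0)*22 = -2/5*22 = -44/5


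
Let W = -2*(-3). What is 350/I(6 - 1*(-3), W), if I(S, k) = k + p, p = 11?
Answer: 350/17 ≈ 20.588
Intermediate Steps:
W = 6
I(S, k) = 11 + k (I(S, k) = k + 11 = 11 + k)
350/I(6 - 1*(-3), W) = 350/(11 + 6) = 350/17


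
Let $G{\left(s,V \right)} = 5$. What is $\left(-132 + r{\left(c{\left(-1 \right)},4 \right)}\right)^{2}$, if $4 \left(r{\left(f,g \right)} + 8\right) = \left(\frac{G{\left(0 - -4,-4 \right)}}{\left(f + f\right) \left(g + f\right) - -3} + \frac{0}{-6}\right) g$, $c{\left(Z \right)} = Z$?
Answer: $\frac{180625}{9} \approx 20069.0$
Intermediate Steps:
$r{\left(f,g \right)} = -8 + \frac{5 g}{4 \left(3 + 2 f \left(f + g\right)\right)}$ ($r{\left(f,g \right)} = -8 + \frac{\left(\frac{5}{\left(f + f\right) \left(g + f\right) - -3} + \frac{0}{-6}\right) g}{4} = -8 + \frac{\left(\frac{5}{2 f \left(f + g\right) + 3} + 0 \left(- \frac{1}{6}\right)\right) g}{4} = -8 + \frac{\left(\frac{5}{2 f \left(f + g\right) + 3} + 0\right) g}{4} = -8 + \frac{\left(\frac{5}{3 + 2 f \left(f + g\right)} + 0\right) g}{4} = -8 + \frac{\frac{5}{3 + 2 f \left(f + g\right)} g}{4} = -8 + \frac{5 g \frac{1}{3 + 2 f \left(f + g\right)}}{4} = -8 + \frac{5 g}{4 \left(3 + 2 f \left(f + g\right)\right)}$)
$\left(-132 + r{\left(c{\left(-1 \right)},4 \right)}\right)^{2} = \left(-132 + \frac{-96 - 64 \left(-1\right)^{2} + 5 \cdot 4 - \left(-64\right) 4}{4 \left(3 + 2 \left(-1\right)^{2} + 2 \left(-1\right) 4\right)}\right)^{2} = \left(-132 + \frac{-96 - 64 + 20 + 256}{4 \left(3 + 2 \cdot 1 - 8\right)}\right)^{2} = \left(-132 + \frac{-96 - 64 + 20 + 256}{4 \left(3 + 2 - 8\right)}\right)^{2} = \left(-132 + \frac{1}{4} \frac{1}{-3} \cdot 116\right)^{2} = \left(-132 + \frac{1}{4} \left(- \frac{1}{3}\right) 116\right)^{2} = \left(-132 - \frac{29}{3}\right)^{2} = \left(- \frac{425}{3}\right)^{2} = \frac{180625}{9}$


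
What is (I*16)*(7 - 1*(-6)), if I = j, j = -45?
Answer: -9360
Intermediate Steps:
I = -45
(I*16)*(7 - 1*(-6)) = (-45*16)*(7 - 1*(-6)) = -720*(7 + 6) = -720*13 = -9360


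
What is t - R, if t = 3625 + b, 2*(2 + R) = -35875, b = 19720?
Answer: 82569/2 ≈ 41285.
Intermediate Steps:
R = -35879/2 (R = -2 + (1/2)*(-35875) = -2 - 35875/2 = -35879/2 ≈ -17940.)
t = 23345 (t = 3625 + 19720 = 23345)
t - R = 23345 - 1*(-35879/2) = 23345 + 35879/2 = 82569/2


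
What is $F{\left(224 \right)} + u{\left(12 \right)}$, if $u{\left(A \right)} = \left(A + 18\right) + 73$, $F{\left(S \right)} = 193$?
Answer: $296$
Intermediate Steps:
$u{\left(A \right)} = 91 + A$ ($u{\left(A \right)} = \left(18 + A\right) + 73 = 91 + A$)
$F{\left(224 \right)} + u{\left(12 \right)} = 193 + \left(91 + 12\right) = 193 + 103 = 296$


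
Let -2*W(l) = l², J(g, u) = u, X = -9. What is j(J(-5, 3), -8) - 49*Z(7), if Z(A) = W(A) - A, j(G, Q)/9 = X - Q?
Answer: 3069/2 ≈ 1534.5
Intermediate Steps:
j(G, Q) = -81 - 9*Q (j(G, Q) = 9*(-9 - Q) = -81 - 9*Q)
W(l) = -l²/2
Z(A) = -A - A²/2 (Z(A) = -A²/2 - A = -A - A²/2)
j(J(-5, 3), -8) - 49*Z(7) = (-81 - 9*(-8)) - 49*7*(-2 - 1*7)/2 = (-81 + 72) - 49*7*(-2 - 7)/2 = -9 - 49*7*(-9)/2 = -9 - 49*(-63/2) = -9 + 3087/2 = 3069/2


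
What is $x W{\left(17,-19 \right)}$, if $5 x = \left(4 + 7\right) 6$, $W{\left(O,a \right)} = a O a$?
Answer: $\frac{405042}{5} \approx 81008.0$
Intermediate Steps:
$W{\left(O,a \right)} = O a^{2}$ ($W{\left(O,a \right)} = O a a = O a^{2}$)
$x = \frac{66}{5}$ ($x = \frac{\left(4 + 7\right) 6}{5} = \frac{11 \cdot 6}{5} = \frac{1}{5} \cdot 66 = \frac{66}{5} \approx 13.2$)
$x W{\left(17,-19 \right)} = \frac{66 \cdot 17 \left(-19\right)^{2}}{5} = \frac{66 \cdot 17 \cdot 361}{5} = \frac{66}{5} \cdot 6137 = \frac{405042}{5}$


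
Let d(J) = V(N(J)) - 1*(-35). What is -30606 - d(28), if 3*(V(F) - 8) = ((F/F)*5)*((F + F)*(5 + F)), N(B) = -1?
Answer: -91907/3 ≈ -30636.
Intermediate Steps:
V(F) = 8 + 10*F*(5 + F)/3 (V(F) = 8 + (((F/F)*5)*((F + F)*(5 + F)))/3 = 8 + ((1*5)*((2*F)*(5 + F)))/3 = 8 + (5*(2*F*(5 + F)))/3 = 8 + (10*F*(5 + F))/3 = 8 + 10*F*(5 + F)/3)
d(J) = 89/3 (d(J) = (8 + (10/3)*(-1)**2 + (50/3)*(-1)) - 1*(-35) = (8 + (10/3)*1 - 50/3) + 35 = (8 + 10/3 - 50/3) + 35 = -16/3 + 35 = 89/3)
-30606 - d(28) = -30606 - 1*89/3 = -30606 - 89/3 = -91907/3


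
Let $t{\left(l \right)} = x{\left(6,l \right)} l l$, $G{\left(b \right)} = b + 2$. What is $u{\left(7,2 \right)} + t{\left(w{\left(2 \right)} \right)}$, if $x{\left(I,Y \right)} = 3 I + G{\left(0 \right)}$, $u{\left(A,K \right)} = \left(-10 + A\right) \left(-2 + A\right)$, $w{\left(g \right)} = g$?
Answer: $65$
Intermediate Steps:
$G{\left(b \right)} = 2 + b$
$x{\left(I,Y \right)} = 2 + 3 I$ ($x{\left(I,Y \right)} = 3 I + \left(2 + 0\right) = 3 I + 2 = 2 + 3 I$)
$t{\left(l \right)} = 20 l^{2}$ ($t{\left(l \right)} = \left(2 + 3 \cdot 6\right) l l = \left(2 + 18\right) l l = 20 l l = 20 l^{2}$)
$u{\left(7,2 \right)} + t{\left(w{\left(2 \right)} \right)} = \left(20 + 7^{2} - 84\right) + 20 \cdot 2^{2} = \left(20 + 49 - 84\right) + 20 \cdot 4 = -15 + 80 = 65$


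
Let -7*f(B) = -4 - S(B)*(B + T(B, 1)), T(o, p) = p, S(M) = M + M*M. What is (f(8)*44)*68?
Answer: 1950784/7 ≈ 2.7868e+5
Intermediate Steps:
S(M) = M + M**2
f(B) = 4/7 + B*(1 + B)**2/7 (f(B) = -(-4 - B*(1 + B)*(B + 1))/7 = -(-4 - B*(1 + B)*(1 + B))/7 = -(-4 - B*(1 + B)**2)/7 = 4/7 + B*(1 + B)**2/7)
(f(8)*44)*68 = ((4/7 + (1/7)*8 + (1/7)*8**3 + (2/7)*8**2)*44)*68 = ((4/7 + 8/7 + (1/7)*512 + (2/7)*64)*44)*68 = ((4/7 + 8/7 + 512/7 + 128/7)*44)*68 = ((652/7)*44)*68 = (28688/7)*68 = 1950784/7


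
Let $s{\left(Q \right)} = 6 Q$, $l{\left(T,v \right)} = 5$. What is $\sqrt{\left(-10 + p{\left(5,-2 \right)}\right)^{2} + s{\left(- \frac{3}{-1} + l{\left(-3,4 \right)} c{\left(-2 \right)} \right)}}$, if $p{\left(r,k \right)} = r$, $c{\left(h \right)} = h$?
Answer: $i \sqrt{17} \approx 4.1231 i$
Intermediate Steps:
$\sqrt{\left(-10 + p{\left(5,-2 \right)}\right)^{2} + s{\left(- \frac{3}{-1} + l{\left(-3,4 \right)} c{\left(-2 \right)} \right)}} = \sqrt{\left(-10 + 5\right)^{2} + 6 \left(- \frac{3}{-1} + 5 \left(-2\right)\right)} = \sqrt{\left(-5\right)^{2} + 6 \left(\left(-3\right) \left(-1\right) - 10\right)} = \sqrt{25 + 6 \left(3 - 10\right)} = \sqrt{25 + 6 \left(-7\right)} = \sqrt{25 - 42} = \sqrt{-17} = i \sqrt{17}$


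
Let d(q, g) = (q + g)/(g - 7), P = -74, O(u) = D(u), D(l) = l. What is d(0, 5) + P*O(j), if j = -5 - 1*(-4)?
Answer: 143/2 ≈ 71.500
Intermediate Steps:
j = -1 (j = -5 + 4 = -1)
O(u) = u
d(q, g) = (g + q)/(-7 + g)
d(0, 5) + P*O(j) = (5 + 0)/(-7 + 5) - 74*(-1) = 5/(-2) + 74 = -1/2*5 + 74 = -5/2 + 74 = 143/2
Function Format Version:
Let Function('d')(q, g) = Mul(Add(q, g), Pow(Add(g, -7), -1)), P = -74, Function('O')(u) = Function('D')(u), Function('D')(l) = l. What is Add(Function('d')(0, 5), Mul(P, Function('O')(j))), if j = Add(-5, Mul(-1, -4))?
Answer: Rational(143, 2) ≈ 71.500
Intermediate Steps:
j = -1 (j = Add(-5, 4) = -1)
Function('O')(u) = u
Function('d')(q, g) = Mul(Pow(Add(-7, g), -1), Add(g, q)) (Function('d')(q, g) = Mul(Add(g, q), Pow(Add(-7, g), -1)) = Mul(Pow(Add(-7, g), -1), Add(g, q)))
Add(Function('d')(0, 5), Mul(P, Function('O')(j))) = Add(Mul(Pow(Add(-7, 5), -1), Add(5, 0)), Mul(-74, -1)) = Add(Mul(Pow(-2, -1), 5), 74) = Add(Mul(Rational(-1, 2), 5), 74) = Add(Rational(-5, 2), 74) = Rational(143, 2)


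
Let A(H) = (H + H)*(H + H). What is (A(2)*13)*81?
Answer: 16848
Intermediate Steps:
A(H) = 4*H² (A(H) = (2*H)*(2*H) = 4*H²)
(A(2)*13)*81 = ((4*2²)*13)*81 = ((4*4)*13)*81 = (16*13)*81 = 208*81 = 16848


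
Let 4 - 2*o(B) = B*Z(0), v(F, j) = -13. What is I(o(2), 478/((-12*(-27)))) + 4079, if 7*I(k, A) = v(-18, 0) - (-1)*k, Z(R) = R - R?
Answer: 28542/7 ≈ 4077.4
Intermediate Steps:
Z(R) = 0
o(B) = 2 (o(B) = 2 - B*0/2 = 2 - ½*0 = 2 + 0 = 2)
I(k, A) = -13/7 + k/7 (I(k, A) = (-13 - (-1)*k)/7 = (-13 + k)/7 = -13/7 + k/7)
I(o(2), 478/((-12*(-27)))) + 4079 = (-13/7 + (⅐)*2) + 4079 = (-13/7 + 2/7) + 4079 = -11/7 + 4079 = 28542/7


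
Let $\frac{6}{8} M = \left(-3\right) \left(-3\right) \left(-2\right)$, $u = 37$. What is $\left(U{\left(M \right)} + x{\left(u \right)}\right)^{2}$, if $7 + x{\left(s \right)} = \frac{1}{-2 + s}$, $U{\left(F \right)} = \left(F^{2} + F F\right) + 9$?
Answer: $\frac{1631432881}{1225} \approx 1.3318 \cdot 10^{6}$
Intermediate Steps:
$M = -24$ ($M = \frac{4 \left(-3\right) \left(-3\right) \left(-2\right)}{3} = \frac{4 \cdot 9 \left(-2\right)}{3} = \frac{4}{3} \left(-18\right) = -24$)
$U{\left(F \right)} = 9 + 2 F^{2}$ ($U{\left(F \right)} = \left(F^{2} + F^{2}\right) + 9 = 2 F^{2} + 9 = 9 + 2 F^{2}$)
$x{\left(s \right)} = -7 + \frac{1}{-2 + s}$
$\left(U{\left(M \right)} + x{\left(u \right)}\right)^{2} = \left(\left(9 + 2 \left(-24\right)^{2}\right) + \frac{15 - 259}{-2 + 37}\right)^{2} = \left(\left(9 + 2 \cdot 576\right) + \frac{15 - 259}{35}\right)^{2} = \left(\left(9 + 1152\right) + \frac{1}{35} \left(-244\right)\right)^{2} = \left(1161 - \frac{244}{35}\right)^{2} = \left(\frac{40391}{35}\right)^{2} = \frac{1631432881}{1225}$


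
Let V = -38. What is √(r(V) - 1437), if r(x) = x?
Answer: 5*I*√59 ≈ 38.406*I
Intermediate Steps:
√(r(V) - 1437) = √(-38 - 1437) = √(-1475) = 5*I*√59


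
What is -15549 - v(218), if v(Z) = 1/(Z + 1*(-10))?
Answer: -3234193/208 ≈ -15549.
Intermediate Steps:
v(Z) = 1/(-10 + Z) (v(Z) = 1/(Z - 10) = 1/(-10 + Z))
-15549 - v(218) = -15549 - 1/(-10 + 218) = -15549 - 1/208 = -3234193/208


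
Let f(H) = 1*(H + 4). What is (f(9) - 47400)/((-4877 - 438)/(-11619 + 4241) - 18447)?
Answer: 349621286/136096651 ≈ 2.5689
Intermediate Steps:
f(H) = 4 + H (f(H) = 1*(4 + H) = 4 + H)
(f(9) - 47400)/((-4877 - 438)/(-11619 + 4241) - 18447) = ((4 + 9) - 47400)/((-4877 - 438)/(-11619 + 4241) - 18447) = (13 - 47400)/(-5315/(-7378) - 18447) = -47387/(-5315*(-1/7378) - 18447) = -47387/(5315/7378 - 18447) = -47387/(-136096651/7378) = -47387*(-7378/136096651) = 349621286/136096651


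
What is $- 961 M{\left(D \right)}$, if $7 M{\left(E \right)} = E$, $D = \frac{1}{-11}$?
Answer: $\frac{961}{77} \approx 12.481$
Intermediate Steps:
$D = - \frac{1}{11} \approx -0.090909$
$M{\left(E \right)} = \frac{E}{7}$
$- 961 M{\left(D \right)} = - 961 \cdot \frac{1}{7} \left(- \frac{1}{11}\right) = \left(-961\right) \left(- \frac{1}{77}\right) = \frac{961}{77}$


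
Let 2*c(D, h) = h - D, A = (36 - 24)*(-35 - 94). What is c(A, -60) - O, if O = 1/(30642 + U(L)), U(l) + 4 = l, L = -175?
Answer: 22664471/30463 ≈ 744.00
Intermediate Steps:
U(l) = -4 + l
A = -1548 (A = 12*(-129) = -1548)
O = 1/30463 (O = 1/(30642 + (-4 - 175)) = 1/(30642 - 179) = 1/30463 ≈ 3.2827e-5)
c(D, h) = h/2 - D/2 (c(D, h) = (h - D)/2 = h/2 - D/2)
c(A, -60) - O = ((1/2)*(-60) - 1/2*(-1548)) - 1*1/30463 = (-30 + 774) - 1/30463 = 744 - 1/30463 = 22664471/30463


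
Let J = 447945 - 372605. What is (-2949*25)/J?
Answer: -14745/15068 ≈ -0.97856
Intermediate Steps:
J = 75340
(-2949*25)/J = -2949*25/75340 = -73725*1/75340 = -14745/15068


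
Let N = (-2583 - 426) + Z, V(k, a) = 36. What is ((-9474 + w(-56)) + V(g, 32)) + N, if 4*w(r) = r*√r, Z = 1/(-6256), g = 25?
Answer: -77868433/6256 - 28*I*√14 ≈ -12447.0 - 104.77*I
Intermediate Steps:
Z = -1/6256 ≈ -0.00015985
w(r) = r^(3/2)/4 (w(r) = (r*√r)/4 = r^(3/2)/4)
N = -18824305/6256 (N = (-2583 - 426) - 1/6256 = -3009 - 1/6256 = -18824305/6256 ≈ -3009.0)
((-9474 + w(-56)) + V(g, 32)) + N = ((-9474 + (-56)^(3/2)/4) + 36) - 18824305/6256 = ((-9474 + (-112*I*√14)/4) + 36) - 18824305/6256 = ((-9474 - 28*I*√14) + 36) - 18824305/6256 = (-9438 - 28*I*√14) - 18824305/6256 = -77868433/6256 - 28*I*√14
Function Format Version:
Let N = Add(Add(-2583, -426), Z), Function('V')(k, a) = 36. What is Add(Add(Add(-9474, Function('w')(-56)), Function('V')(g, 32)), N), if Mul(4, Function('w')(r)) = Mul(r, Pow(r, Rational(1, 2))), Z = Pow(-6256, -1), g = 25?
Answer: Add(Rational(-77868433, 6256), Mul(-28, I, Pow(14, Rational(1, 2)))) ≈ Add(-12447., Mul(-104.77, I))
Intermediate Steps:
Z = Rational(-1, 6256) ≈ -0.00015985
Function('w')(r) = Mul(Rational(1, 4), Pow(r, Rational(3, 2))) (Function('w')(r) = Mul(Rational(1, 4), Mul(r, Pow(r, Rational(1, 2)))) = Mul(Rational(1, 4), Pow(r, Rational(3, 2))))
N = Rational(-18824305, 6256) (N = Add(Add(-2583, -426), Rational(-1, 6256)) = Add(-3009, Rational(-1, 6256)) = Rational(-18824305, 6256) ≈ -3009.0)
Add(Add(Add(-9474, Function('w')(-56)), Function('V')(g, 32)), N) = Add(Add(Add(-9474, Mul(Rational(1, 4), Pow(-56, Rational(3, 2)))), 36), Rational(-18824305, 6256)) = Add(Add(Add(-9474, Mul(Rational(1, 4), Mul(-112, I, Pow(14, Rational(1, 2))))), 36), Rational(-18824305, 6256)) = Add(Add(Add(-9474, Mul(-28, I, Pow(14, Rational(1, 2)))), 36), Rational(-18824305, 6256)) = Add(Add(-9438, Mul(-28, I, Pow(14, Rational(1, 2)))), Rational(-18824305, 6256)) = Add(Rational(-77868433, 6256), Mul(-28, I, Pow(14, Rational(1, 2))))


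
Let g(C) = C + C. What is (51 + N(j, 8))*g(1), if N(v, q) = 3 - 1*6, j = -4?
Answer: 96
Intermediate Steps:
g(C) = 2*C
N(v, q) = -3 (N(v, q) = 3 - 6 = -3)
(51 + N(j, 8))*g(1) = (51 - 3)*(2*1) = 48*2 = 96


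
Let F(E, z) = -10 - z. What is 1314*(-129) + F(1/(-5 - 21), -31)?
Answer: -169485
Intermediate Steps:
1314*(-129) + F(1/(-5 - 21), -31) = 1314*(-129) + (-10 - 1*(-31)) = -169506 + (-10 + 31) = -169506 + 21 = -169485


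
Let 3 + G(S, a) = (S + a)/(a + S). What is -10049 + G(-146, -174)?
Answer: -10051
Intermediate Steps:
G(S, a) = -2 (G(S, a) = -3 + (S + a)/(a + S) = -3 + (S + a)/(S + a) = -3 + 1 = -2)
-10049 + G(-146, -174) = -10049 - 2 = -10051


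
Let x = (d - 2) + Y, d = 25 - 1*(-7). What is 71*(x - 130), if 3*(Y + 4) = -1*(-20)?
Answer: -20732/3 ≈ -6910.7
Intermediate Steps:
d = 32 (d = 25 + 7 = 32)
Y = 8/3 (Y = -4 + (-1*(-20))/3 = -4 + (1/3)*20 = -4 + 20/3 = 8/3 ≈ 2.6667)
x = 98/3 (x = (32 - 2) + 8/3 = 30 + 8/3 = 98/3 ≈ 32.667)
71*(x - 130) = 71*(98/3 - 130) = 71*(-292/3) = -20732/3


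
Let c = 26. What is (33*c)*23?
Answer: 19734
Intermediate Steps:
(33*c)*23 = (33*26)*23 = 858*23 = 19734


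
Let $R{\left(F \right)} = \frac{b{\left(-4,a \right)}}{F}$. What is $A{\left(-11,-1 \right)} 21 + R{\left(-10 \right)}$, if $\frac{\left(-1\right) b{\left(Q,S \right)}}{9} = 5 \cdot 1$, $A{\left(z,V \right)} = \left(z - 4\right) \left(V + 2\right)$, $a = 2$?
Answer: $- \frac{621}{2} \approx -310.5$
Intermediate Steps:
$A{\left(z,V \right)} = \left(-4 + z\right) \left(2 + V\right)$
$b{\left(Q,S \right)} = -45$ ($b{\left(Q,S \right)} = - 9 \cdot 5 \cdot 1 = \left(-9\right) 5 = -45$)
$R{\left(F \right)} = - \frac{45}{F}$
$A{\left(-11,-1 \right)} 21 + R{\left(-10 \right)} = \left(-8 - -4 + 2 \left(-11\right) - -11\right) 21 - \frac{45}{-10} = \left(-8 + 4 - 22 + 11\right) 21 - - \frac{9}{2} = \left(-15\right) 21 + \frac{9}{2} = -315 + \frac{9}{2} = - \frac{621}{2}$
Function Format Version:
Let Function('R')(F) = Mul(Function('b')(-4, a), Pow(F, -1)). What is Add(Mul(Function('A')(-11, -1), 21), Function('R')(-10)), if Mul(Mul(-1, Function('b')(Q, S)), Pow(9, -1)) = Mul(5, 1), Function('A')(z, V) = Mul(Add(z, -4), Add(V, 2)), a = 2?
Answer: Rational(-621, 2) ≈ -310.50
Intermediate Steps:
Function('A')(z, V) = Mul(Add(-4, z), Add(2, V))
Function('b')(Q, S) = -45 (Function('b')(Q, S) = Mul(-9, Mul(5, 1)) = Mul(-9, 5) = -45)
Function('R')(F) = Mul(-45, Pow(F, -1))
Add(Mul(Function('A')(-11, -1), 21), Function('R')(-10)) = Add(Mul(Add(-8, Mul(-4, -1), Mul(2, -11), Mul(-1, -11)), 21), Mul(-45, Pow(-10, -1))) = Add(Mul(Add(-8, 4, -22, 11), 21), Mul(-45, Rational(-1, 10))) = Add(Mul(-15, 21), Rational(9, 2)) = Add(-315, Rational(9, 2)) = Rational(-621, 2)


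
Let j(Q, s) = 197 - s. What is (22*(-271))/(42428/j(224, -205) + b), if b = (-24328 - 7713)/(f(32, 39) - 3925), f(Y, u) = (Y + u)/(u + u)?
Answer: -183396721299/3497749352 ≈ -52.433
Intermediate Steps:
f(Y, u) = (Y + u)/(2*u) (f(Y, u) = (Y + u)/((2*u)) = (Y + u)*(1/(2*u)) = (Y + u)/(2*u))
b = 2499198/306079 (b = (-24328 - 7713)/((1/2)*(32 + 39)/39 - 3925) = -32041/((1/2)*(1/39)*71 - 3925) = -32041/(71/78 - 3925) = -32041/(-306079/78) = -32041*(-78/306079) = 2499198/306079 ≈ 8.1652)
(22*(-271))/(42428/j(224, -205) + b) = (22*(-271))/(42428/(197 - 1*(-205)) + 2499198/306079) = -5962/(42428/(197 + 205) + 2499198/306079) = -5962/(42428/402 + 2499198/306079) = -5962/(42428*(1/402) + 2499198/306079) = -5962/(21214/201 + 2499198/306079) = -5962/6995498704/61521879 = -5962*61521879/6995498704 = -183396721299/3497749352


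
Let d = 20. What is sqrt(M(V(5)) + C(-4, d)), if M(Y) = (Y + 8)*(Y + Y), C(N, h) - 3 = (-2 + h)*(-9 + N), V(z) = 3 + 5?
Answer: 5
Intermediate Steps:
V(z) = 8
C(N, h) = 3 + (-9 + N)*(-2 + h) (C(N, h) = 3 + (-2 + h)*(-9 + N) = 3 + (-9 + N)*(-2 + h))
M(Y) = 2*Y*(8 + Y) (M(Y) = (8 + Y)*(2*Y) = 2*Y*(8 + Y))
sqrt(M(V(5)) + C(-4, d)) = sqrt(2*8*(8 + 8) + (21 - 9*20 - 2*(-4) - 4*20)) = sqrt(2*8*16 + (21 - 180 + 8 - 80)) = sqrt(256 - 231) = sqrt(25) = 5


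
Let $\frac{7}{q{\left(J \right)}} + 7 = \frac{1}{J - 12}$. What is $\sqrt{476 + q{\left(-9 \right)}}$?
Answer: $\frac{11 \sqrt{21497}}{74} \approx 21.795$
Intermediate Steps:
$q{\left(J \right)} = \frac{7}{-7 + \frac{1}{-12 + J}}$ ($q{\left(J \right)} = \frac{7}{-7 + \frac{1}{J - 12}} = \frac{7}{-7 + \frac{1}{-12 + J}}$)
$\sqrt{476 + q{\left(-9 \right)}} = \sqrt{476 + \frac{7 \left(12 - -9\right)}{-85 + 7 \left(-9\right)}} = \sqrt{476 + \frac{7 \left(12 + 9\right)}{-85 - 63}} = \sqrt{476 + 7 \frac{1}{-148} \cdot 21} = \sqrt{476 + 7 \left(- \frac{1}{148}\right) 21} = \sqrt{476 - \frac{147}{148}} = \sqrt{\frac{70301}{148}} = \frac{11 \sqrt{21497}}{74}$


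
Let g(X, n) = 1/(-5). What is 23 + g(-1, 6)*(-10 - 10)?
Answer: 27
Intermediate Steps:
g(X, n) = -⅕
23 + g(-1, 6)*(-10 - 10) = 23 - (-10 - 10)/5 = 23 - ⅕*(-20) = 23 + 4 = 27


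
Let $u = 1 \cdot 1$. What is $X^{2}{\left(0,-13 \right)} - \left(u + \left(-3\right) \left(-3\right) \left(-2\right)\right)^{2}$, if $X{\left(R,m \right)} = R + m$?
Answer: $-120$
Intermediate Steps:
$u = 1$
$X^{2}{\left(0,-13 \right)} - \left(u + \left(-3\right) \left(-3\right) \left(-2\right)\right)^{2} = \left(0 - 13\right)^{2} - \left(1 + \left(-3\right) \left(-3\right) \left(-2\right)\right)^{2} = \left(-13\right)^{2} - \left(1 + 9 \left(-2\right)\right)^{2} = 169 - \left(1 - 18\right)^{2} = 169 - \left(-17\right)^{2} = 169 - 289 = -120$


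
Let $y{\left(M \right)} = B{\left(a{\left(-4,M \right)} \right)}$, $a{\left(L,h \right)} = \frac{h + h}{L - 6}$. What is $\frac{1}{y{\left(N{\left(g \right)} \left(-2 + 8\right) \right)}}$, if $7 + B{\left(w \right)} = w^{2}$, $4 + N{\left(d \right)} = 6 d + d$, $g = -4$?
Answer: $\frac{25}{36689} \approx 0.0006814$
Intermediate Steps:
$a{\left(L,h \right)} = \frac{2 h}{-6 + L}$
$N{\left(d \right)} = -4 + 7 d$ ($N{\left(d \right)} = -4 + \left(6 d + d\right) = -4 + 7 d$)
$B{\left(w \right)} = -7 + w^{2}$
$y{\left(M \right)} = -7 + \frac{M^{2}}{25}$ ($y{\left(M \right)} = -7 + \left(\frac{2 M}{-6 - 4}\right)^{2} = -7 + \left(\frac{2 M}{-10}\right)^{2} = -7 + \left(2 M \left(- \frac{1}{10}\right)\right)^{2} = -7 + \left(- \frac{M}{5}\right)^{2} = -7 + \frac{M^{2}}{25}$)
$\frac{1}{y{\left(N{\left(g \right)} \left(-2 + 8\right) \right)}} = \frac{1}{-7 + \frac{\left(\left(-4 + 7 \left(-4\right)\right) \left(-2 + 8\right)\right)^{2}}{25}} = \frac{1}{-7 + \frac{\left(\left(-4 - 28\right) 6\right)^{2}}{25}} = \frac{1}{-7 + \frac{\left(\left(-32\right) 6\right)^{2}}{25}} = \frac{1}{-7 + \frac{\left(-192\right)^{2}}{25}} = \frac{1}{-7 + \frac{1}{25} \cdot 36864} = \frac{1}{-7 + \frac{36864}{25}} = \frac{1}{\frac{36689}{25}} = \frac{25}{36689}$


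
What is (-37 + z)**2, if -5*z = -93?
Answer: 8464/25 ≈ 338.56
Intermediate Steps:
z = 93/5 (z = -1/5*(-93) = 93/5 ≈ 18.600)
(-37 + z)**2 = (-37 + 93/5)**2 = (-92/5)**2 = 8464/25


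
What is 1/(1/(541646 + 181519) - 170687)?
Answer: -723165/123434864354 ≈ -5.8587e-6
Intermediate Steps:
1/(1/(541646 + 181519) - 170687) = 1/(1/723165 - 170687) = 1/(-123434864354/723165) = -723165/123434864354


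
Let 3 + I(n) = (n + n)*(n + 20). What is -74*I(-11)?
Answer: 14874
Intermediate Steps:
I(n) = -3 + 2*n*(20 + n) (I(n) = -3 + (n + n)*(n + 20) = -3 + (2*n)*(20 + n) = -3 + 2*n*(20 + n))
-74*I(-11) = -74*(-3 + 2*(-11)**2 + 40*(-11)) = -74*(-3 + 2*121 - 440) = -74*(-3 + 242 - 440) = -74*(-201) = 14874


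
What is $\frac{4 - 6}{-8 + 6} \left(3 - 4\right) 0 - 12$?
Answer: $-12$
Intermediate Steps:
$\frac{4 - 6}{-8 + 6} \left(3 - 4\right) 0 - 12 = - \frac{2}{-2} \left(\left(-1\right) 0\right) - 12 = \left(-2\right) \left(- \frac{1}{2}\right) 0 - 12 = 1 \cdot 0 - 12 = 0 - 12 = -12$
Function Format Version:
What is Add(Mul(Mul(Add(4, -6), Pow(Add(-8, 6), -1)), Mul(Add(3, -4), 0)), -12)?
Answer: -12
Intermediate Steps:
Add(Mul(Mul(Add(4, -6), Pow(Add(-8, 6), -1)), Mul(Add(3, -4), 0)), -12) = Add(Mul(Mul(-2, Pow(-2, -1)), Mul(-1, 0)), -12) = Add(Mul(Mul(-2, Rational(-1, 2)), 0), -12) = Add(Mul(1, 0), -12) = Add(0, -12) = -12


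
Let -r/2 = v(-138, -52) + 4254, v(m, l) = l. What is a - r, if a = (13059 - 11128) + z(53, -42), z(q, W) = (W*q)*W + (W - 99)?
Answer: 103686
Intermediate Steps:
z(q, W) = -99 + W + q*W**2 (z(q, W) = q*W**2 + (-99 + W) = -99 + W + q*W**2)
r = -8404 (r = -2*(-52 + 4254) = -2*4202 = -8404)
a = 95282 (a = (13059 - 11128) + (-99 - 42 + 53*(-42)**2) = 1931 + (-99 - 42 + 53*1764) = 1931 + (-99 - 42 + 93492) = 1931 + 93351 = 95282)
a - r = 95282 - 1*(-8404) = 95282 + 8404 = 103686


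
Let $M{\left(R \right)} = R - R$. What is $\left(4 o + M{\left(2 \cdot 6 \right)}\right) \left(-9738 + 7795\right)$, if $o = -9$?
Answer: $69948$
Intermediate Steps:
$M{\left(R \right)} = 0$
$\left(4 o + M{\left(2 \cdot 6 \right)}\right) \left(-9738 + 7795\right) = \left(4 \left(-9\right) + 0\right) \left(-9738 + 7795\right) = \left(-36 + 0\right) \left(-1943\right) = \left(-36\right) \left(-1943\right) = 69948$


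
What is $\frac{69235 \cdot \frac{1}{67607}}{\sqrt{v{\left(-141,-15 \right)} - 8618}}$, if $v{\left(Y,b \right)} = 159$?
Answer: $- \frac{69235 i \sqrt{8459}}{571887613} \approx - 0.011135 i$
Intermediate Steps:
$\frac{69235 \cdot \frac{1}{67607}}{\sqrt{v{\left(-141,-15 \right)} - 8618}} = \frac{69235 \cdot \frac{1}{67607}}{\sqrt{159 - 8618}} = \frac{69235 \cdot \frac{1}{67607}}{\sqrt{-8459}} = \frac{69235}{67607 i \sqrt{8459}} = \frac{69235 \left(- \frac{i \sqrt{8459}}{8459}\right)}{67607} = - \frac{69235 i \sqrt{8459}}{571887613}$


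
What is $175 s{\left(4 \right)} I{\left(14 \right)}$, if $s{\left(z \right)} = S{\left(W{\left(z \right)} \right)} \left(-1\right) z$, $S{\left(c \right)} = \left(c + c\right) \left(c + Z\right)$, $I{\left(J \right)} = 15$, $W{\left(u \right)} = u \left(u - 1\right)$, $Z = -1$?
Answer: $-2772000$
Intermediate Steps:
$W{\left(u \right)} = u \left(-1 + u\right)$
$S{\left(c \right)} = 2 c \left(-1 + c\right)$ ($S{\left(c \right)} = \left(c + c\right) \left(c - 1\right) = 2 c \left(-1 + c\right)$)
$s{\left(z \right)} = - 2 z^{2} \left(-1 + z\right) \left(-1 + z \left(-1 + z\right)\right)$ ($s{\left(z \right)} = 2 z \left(-1 + z\right) \left(-1 + z \left(-1 + z\right)\right) \left(-1\right) z = - 2 z \left(-1 + z\right) \left(-1 + z \left(-1 + z\right)\right) z = - 2 z^{2} \left(-1 + z\right) \left(-1 + z \left(-1 + z\right)\right)$)
$175 s{\left(4 \right)} I{\left(14 \right)} = 175 \cdot 2 \cdot 4^{2} \left(-1 - 4^{3} + 2 \cdot 4^{2}\right) 15 = 175 \cdot 2 \cdot 16 \left(-1 - 64 + 2 \cdot 16\right) 15 = 175 \cdot 2 \cdot 16 \left(-1 - 64 + 32\right) 15 = 175 \cdot 2 \cdot 16 \left(-33\right) 15 = 175 \left(-1056\right) 15 = \left(-184800\right) 15 = -2772000$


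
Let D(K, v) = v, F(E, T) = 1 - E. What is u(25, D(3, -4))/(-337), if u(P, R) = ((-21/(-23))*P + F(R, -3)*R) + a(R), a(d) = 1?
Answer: -88/7751 ≈ -0.011353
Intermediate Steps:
u(P, R) = 1 + 21*P/23 + R*(1 - R) (u(P, R) = ((-21/(-23))*P + (1 - R)*R) + 1 = ((-21*(-1/23))*P + R*(1 - R)) + 1 = (21*P/23 + R*(1 - R)) + 1 = 1 + 21*P/23 + R*(1 - R))
u(25, D(3, -4))/(-337) = (1 - 4 - 1*(-4)² + (21/23)*25)/(-337) = (1 - 4 - 1*16 + 525/23)*(-1/337) = (1 - 4 - 16 + 525/23)*(-1/337) = (88/23)*(-1/337) = -88/7751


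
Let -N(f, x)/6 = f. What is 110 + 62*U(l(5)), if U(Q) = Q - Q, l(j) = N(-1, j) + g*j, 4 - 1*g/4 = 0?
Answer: 110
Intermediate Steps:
g = 16 (g = 16 - 4*0 = 16 + 0 = 16)
N(f, x) = -6*f
l(j) = 6 + 16*j (l(j) = -6*(-1) + 16*j = 6 + 16*j)
U(Q) = 0
110 + 62*U(l(5)) = 110 + 62*0 = 110 + 0 = 110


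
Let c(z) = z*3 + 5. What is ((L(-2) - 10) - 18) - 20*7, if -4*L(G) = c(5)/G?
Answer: -331/2 ≈ -165.50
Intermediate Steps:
c(z) = 5 + 3*z (c(z) = 3*z + 5 = 5 + 3*z)
L(G) = -5/G (L(G) = -(5 + 3*5)/(4*G) = -(5 + 15)/(4*G) = -5/G)
((L(-2) - 10) - 18) - 20*7 = ((-5/(-2) - 10) - 18) - 20*7 = ((-5*(-½) - 10) - 18) - 140 = ((5/2 - 10) - 18) - 140 = (-15/2 - 18) - 140 = -51/2 - 140 = -331/2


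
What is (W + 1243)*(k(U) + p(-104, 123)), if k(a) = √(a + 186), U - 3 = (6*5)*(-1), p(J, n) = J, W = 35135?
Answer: -3783312 + 36378*√159 ≈ -3.3246e+6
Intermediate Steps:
U = -27 (U = 3 + (6*5)*(-1) = 3 + 30*(-1) = 3 - 30 = -27)
k(a) = √(186 + a)
(W + 1243)*(k(U) + p(-104, 123)) = (35135 + 1243)*(√(186 - 27) - 104) = 36378*(√159 - 104) = 36378*(-104 + √159) = -3783312 + 36378*√159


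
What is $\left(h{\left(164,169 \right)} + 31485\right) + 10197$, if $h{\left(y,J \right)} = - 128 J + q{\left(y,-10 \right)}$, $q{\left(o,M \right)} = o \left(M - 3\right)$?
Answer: $17918$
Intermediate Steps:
$q{\left(o,M \right)} = o \left(-3 + M\right)$
$h{\left(y,J \right)} = - 128 J - 13 y$ ($h{\left(y,J \right)} = - 128 J + y \left(-3 - 10\right) = - 128 J + y \left(-13\right) = - 128 J - 13 y$)
$\left(h{\left(164,169 \right)} + 31485\right) + 10197 = \left(\left(\left(-128\right) 169 - 2132\right) + 31485\right) + 10197 = \left(\left(-21632 - 2132\right) + 31485\right) + 10197 = \left(-23764 + 31485\right) + 10197 = 7721 + 10197 = 17918$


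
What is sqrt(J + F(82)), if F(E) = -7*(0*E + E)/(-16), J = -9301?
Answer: I*sqrt(148242)/4 ≈ 96.255*I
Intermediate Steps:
F(E) = 7*E/16 (F(E) = -7*(0 + E)*(-1)/16 = -7*E*(-1)/16 = -(-7)*E/16 = 7*E/16)
sqrt(J + F(82)) = sqrt(-9301 + (7/16)*82) = sqrt(-9301 + 287/8) = sqrt(-74121/8) = I*sqrt(148242)/4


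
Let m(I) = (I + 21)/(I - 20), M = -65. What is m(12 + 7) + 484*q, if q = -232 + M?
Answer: -143788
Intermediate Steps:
q = -297 (q = -232 - 65 = -297)
m(I) = (21 + I)/(-20 + I)
m(12 + 7) + 484*q = (21 + (12 + 7))/(-20 + (12 + 7)) + 484*(-297) = (21 + 19)/(-20 + 19) - 143748 = 40/(-1) - 143748 = -1*40 - 143748 = -40 - 143748 = -143788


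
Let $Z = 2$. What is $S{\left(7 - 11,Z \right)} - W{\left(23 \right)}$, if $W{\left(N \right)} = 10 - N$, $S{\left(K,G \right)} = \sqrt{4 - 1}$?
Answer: $13 + \sqrt{3} \approx 14.732$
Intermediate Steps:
$S{\left(K,G \right)} = \sqrt{3}$
$S{\left(7 - 11,Z \right)} - W{\left(23 \right)} = \sqrt{3} - \left(10 - 23\right) = \sqrt{3} - -13 = \sqrt{3} + 13 = 13 + \sqrt{3}$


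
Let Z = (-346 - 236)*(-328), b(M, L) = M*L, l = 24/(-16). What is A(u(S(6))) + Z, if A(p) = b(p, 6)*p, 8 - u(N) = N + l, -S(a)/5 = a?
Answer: 400515/2 ≈ 2.0026e+5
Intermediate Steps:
l = -3/2 (l = 24*(-1/16) = -3/2 ≈ -1.5000)
b(M, L) = L*M
S(a) = -5*a
u(N) = 19/2 - N (u(N) = 8 - (N - 3/2) = 8 - (-3/2 + N) = 8 + (3/2 - N) = 19/2 - N)
A(p) = 6*p² (A(p) = (6*p)*p = 6*p²)
Z = 190896 (Z = -582*(-328) = 190896)
A(u(S(6))) + Z = 6*(19/2 - (-5)*6)² + 190896 = 6*(19/2 - 1*(-30))² + 190896 = 6*(19/2 + 30)² + 190896 = 6*(79/2)² + 190896 = 6*(6241/4) + 190896 = 18723/2 + 190896 = 400515/2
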